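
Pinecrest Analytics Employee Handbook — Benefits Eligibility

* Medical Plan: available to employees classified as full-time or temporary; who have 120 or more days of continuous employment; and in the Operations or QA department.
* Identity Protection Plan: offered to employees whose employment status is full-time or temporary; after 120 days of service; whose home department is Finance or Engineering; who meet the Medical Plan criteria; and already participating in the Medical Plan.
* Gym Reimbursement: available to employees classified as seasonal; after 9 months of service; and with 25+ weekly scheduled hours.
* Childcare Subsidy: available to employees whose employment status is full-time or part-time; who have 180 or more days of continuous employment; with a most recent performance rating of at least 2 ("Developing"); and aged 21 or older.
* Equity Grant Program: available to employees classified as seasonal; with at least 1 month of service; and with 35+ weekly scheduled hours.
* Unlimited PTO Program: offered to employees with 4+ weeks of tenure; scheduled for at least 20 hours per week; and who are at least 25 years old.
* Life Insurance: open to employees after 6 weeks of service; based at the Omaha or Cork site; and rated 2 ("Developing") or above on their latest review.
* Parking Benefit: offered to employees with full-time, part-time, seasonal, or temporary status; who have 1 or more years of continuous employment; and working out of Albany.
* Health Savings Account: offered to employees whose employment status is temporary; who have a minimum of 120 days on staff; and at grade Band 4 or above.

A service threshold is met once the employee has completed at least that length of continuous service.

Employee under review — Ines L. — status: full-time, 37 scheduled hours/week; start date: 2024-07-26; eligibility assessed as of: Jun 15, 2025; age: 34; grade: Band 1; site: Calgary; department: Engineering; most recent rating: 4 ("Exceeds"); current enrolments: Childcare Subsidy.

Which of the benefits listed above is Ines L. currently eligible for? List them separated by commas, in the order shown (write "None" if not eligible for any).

Service from 2024-07-26 to Jun 15, 2025: 324 days.
Medical Plan — status full-time ✓; service 324 days ≥ 120 days ✓; dept Engineering ✗ → not eligible.
Identity Protection Plan — status full-time ✓; service 324 days ≥ 120 days ✓; dept Engineering ✓; not eligible for Medical Plan ✗ → not eligible.
Gym Reimbursement — status full-time ✗ (requires seasonal) → not eligible.
Childcare Subsidy — status full-time ✓; service 324 days ≥ 180 days ✓; rating 4 ≥ 2 ✓; age 34 ≥ 21 ✓ → eligible.
Equity Grant Program — status full-time ✗ (requires seasonal) → not eligible.
Unlimited PTO Program — service 324 days ≥ 4 weeks (≈28 days) ✓; 37 hrs/wk ≥ 20 ✓; age 34 ≥ 25 ✓ → eligible.
Life Insurance — service 324 days ≥ 6 weeks (≈42 days) ✓; site Calgary ✗ (not Omaha or Cork) → not eligible.
Parking Benefit — status full-time ✓; service 324 days < 1 year (≈365 days) ✗ → not eligible.
Health Savings Account — status full-time ✗ (requires temporary) → not eligible.

Childcare Subsidy, Unlimited PTO Program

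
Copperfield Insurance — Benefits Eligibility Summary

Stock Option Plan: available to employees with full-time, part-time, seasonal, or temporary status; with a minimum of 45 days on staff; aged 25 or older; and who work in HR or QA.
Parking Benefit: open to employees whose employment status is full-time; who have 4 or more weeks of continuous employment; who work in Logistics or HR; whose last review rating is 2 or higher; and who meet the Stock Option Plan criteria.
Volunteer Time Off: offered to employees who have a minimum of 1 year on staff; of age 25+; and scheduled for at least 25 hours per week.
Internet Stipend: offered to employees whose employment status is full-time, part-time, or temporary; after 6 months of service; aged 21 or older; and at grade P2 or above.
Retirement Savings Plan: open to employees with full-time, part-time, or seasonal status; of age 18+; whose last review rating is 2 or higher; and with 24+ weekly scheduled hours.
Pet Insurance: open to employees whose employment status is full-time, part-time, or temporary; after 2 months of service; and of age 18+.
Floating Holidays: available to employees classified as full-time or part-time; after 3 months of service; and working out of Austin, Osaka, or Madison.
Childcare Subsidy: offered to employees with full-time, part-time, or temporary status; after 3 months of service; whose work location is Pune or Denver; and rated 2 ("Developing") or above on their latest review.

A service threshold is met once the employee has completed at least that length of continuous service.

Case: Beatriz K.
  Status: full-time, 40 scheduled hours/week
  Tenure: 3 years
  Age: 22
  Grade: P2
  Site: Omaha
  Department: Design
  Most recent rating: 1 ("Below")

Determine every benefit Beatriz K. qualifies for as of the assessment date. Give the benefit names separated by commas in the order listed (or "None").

Stock Option Plan — status full-time ✓; service 3 years ≥ 45 days ✓; age 22 < 25 ✗ → not eligible.
Parking Benefit — status full-time ✓; service 3 years ≥ 4 weeks (≈28 days) ✓; dept Design ✗ → not eligible.
Volunteer Time Off — service 3 years ≥ 1 year ✓; age 22 < 25 ✗ → not eligible.
Internet Stipend — status full-time ✓; service 3 years ≥ 6 months (≈180 days) ✓; age 22 ≥ 21 ✓; grade P2 ≥ P2 ✓ → eligible.
Retirement Savings Plan — status full-time ✓; age 22 ≥ 18 ✓; rating 1 < 2 ✗ → not eligible.
Pet Insurance — status full-time ✓; service 3 years ≥ 2 months (≈60 days) ✓; age 22 ≥ 18 ✓ → eligible.
Floating Holidays — status full-time ✓; service 3 years ≥ 3 months (≈90 days) ✓; site Omaha ✗ (not Austin, Osaka, or Madison) → not eligible.
Childcare Subsidy — status full-time ✓; service 3 years ≥ 3 months (≈90 days) ✓; site Omaha ✗ (not Pune or Denver) → not eligible.

Internet Stipend, Pet Insurance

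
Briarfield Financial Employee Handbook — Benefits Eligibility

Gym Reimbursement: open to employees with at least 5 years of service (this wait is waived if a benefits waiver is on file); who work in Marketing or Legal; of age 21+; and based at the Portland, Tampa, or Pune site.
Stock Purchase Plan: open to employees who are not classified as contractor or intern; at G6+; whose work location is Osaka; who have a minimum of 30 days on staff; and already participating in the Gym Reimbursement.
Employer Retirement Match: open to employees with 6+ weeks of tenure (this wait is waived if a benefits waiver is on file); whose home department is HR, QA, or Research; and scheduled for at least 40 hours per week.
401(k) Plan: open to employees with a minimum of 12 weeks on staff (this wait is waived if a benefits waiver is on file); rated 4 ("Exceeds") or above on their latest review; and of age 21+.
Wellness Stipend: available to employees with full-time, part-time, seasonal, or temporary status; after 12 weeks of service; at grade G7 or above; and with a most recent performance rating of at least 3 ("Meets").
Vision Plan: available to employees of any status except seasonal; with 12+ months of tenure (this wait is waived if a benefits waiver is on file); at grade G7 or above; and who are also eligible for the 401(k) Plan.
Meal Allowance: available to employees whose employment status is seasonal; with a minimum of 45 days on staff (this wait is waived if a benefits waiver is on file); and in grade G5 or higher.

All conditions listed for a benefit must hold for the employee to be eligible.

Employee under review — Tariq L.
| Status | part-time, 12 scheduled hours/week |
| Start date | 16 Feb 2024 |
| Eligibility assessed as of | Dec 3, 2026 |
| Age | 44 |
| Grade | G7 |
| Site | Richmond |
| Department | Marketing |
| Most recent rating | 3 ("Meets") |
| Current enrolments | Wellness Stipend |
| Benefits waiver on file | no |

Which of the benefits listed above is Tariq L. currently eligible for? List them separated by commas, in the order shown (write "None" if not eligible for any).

Service from 16 Feb 2024 to Dec 3, 2026: 1021 days.
Gym Reimbursement — no waiver, service 1021 days < 5 years (≈1825 days) ✗ → not eligible.
Stock Purchase Plan — status part-time ✓ (not excluded); grade G7 ≥ G6 ✓; site Richmond ✗ (not Osaka) → not eligible.
Employer Retirement Match — no waiver, service 1021 days ≥ 6 weeks (≈42 days) ✓; dept Marketing ✗ → not eligible.
401(k) Plan — no waiver, service 1021 days ≥ 12 weeks (≈84 days) ✓; rating 3 < 4 ✗ → not eligible.
Wellness Stipend — status part-time ✓; service 1021 days ≥ 12 weeks (≈84 days) ✓; grade G7 ≥ G7 ✓; rating 3 ≥ 3 ✓ → eligible.
Vision Plan — status part-time ✓ (not excluded); no waiver, service 1021 days ≥ 12 months (≈360 days) ✓; grade G7 ≥ G7 ✓; not eligible for 401(k) Plan ✗ → not eligible.
Meal Allowance — status part-time ✗ (requires seasonal) → not eligible.

Wellness Stipend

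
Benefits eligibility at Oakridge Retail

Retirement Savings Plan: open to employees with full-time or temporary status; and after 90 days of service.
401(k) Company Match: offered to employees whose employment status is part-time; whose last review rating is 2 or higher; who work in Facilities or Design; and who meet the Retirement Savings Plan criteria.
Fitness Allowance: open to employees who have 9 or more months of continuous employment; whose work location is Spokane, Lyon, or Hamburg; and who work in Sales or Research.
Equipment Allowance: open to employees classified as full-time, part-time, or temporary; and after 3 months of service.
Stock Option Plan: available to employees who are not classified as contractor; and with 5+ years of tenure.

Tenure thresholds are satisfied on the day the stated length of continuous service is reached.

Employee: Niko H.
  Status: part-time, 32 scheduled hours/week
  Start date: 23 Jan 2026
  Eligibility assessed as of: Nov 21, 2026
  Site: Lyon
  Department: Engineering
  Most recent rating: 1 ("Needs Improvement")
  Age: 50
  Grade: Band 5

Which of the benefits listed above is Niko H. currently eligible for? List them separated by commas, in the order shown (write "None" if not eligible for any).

Service from 23 Jan 2026 to Nov 21, 2026: 302 days.
Retirement Savings Plan — status part-time ✗ (requires full-time or temporary) → not eligible.
401(k) Company Match — status part-time ✓; rating 1 < 2 ✗ → not eligible.
Fitness Allowance — service 302 days ≥ 9 months (≈270 days) ✓; site Lyon ✓; dept Engineering ✗ → not eligible.
Equipment Allowance — status part-time ✓; service 302 days ≥ 3 months (≈90 days) ✓ → eligible.
Stock Option Plan — status part-time ✓ (not excluded); service 302 days < 5 years (≈1825 days) ✗ → not eligible.

Equipment Allowance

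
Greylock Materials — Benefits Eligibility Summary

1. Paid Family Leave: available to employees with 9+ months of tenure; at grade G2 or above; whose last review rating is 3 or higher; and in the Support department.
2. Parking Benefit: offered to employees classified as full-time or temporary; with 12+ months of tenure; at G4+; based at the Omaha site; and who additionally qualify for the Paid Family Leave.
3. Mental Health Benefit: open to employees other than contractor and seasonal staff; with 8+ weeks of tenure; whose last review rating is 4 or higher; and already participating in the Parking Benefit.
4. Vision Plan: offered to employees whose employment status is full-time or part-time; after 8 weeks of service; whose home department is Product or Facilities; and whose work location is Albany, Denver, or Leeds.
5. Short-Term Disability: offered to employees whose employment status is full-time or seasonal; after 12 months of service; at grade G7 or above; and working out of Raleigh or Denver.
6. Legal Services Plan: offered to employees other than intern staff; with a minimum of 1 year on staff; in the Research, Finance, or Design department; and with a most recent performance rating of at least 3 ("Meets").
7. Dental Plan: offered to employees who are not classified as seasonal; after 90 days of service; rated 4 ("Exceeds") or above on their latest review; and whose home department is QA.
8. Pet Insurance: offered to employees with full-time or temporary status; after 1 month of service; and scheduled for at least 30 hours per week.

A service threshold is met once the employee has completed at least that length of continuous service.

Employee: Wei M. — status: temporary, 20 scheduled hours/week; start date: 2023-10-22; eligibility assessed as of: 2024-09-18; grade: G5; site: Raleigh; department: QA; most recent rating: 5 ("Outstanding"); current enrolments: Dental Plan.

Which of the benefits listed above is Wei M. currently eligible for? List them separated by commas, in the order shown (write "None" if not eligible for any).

Service from 2023-10-22 to 2024-09-18: 332 days.
Paid Family Leave — service 332 days ≥ 9 months (≈270 days) ✓; grade G5 ≥ G2 ✓; rating 5 ≥ 3 ✓; dept QA ✗ → not eligible.
Parking Benefit — status temporary ✓; service 332 days < 12 months (≈360 days) ✗ → not eligible.
Mental Health Benefit — status temporary ✓ (not excluded); service 332 days ≥ 8 weeks (≈56 days) ✓; rating 5 ≥ 4 ✓; not enrolled in Parking Benefit ✗ → not eligible.
Vision Plan — status temporary ✗ (requires full-time or part-time) → not eligible.
Short-Term Disability — status temporary ✗ (requires full-time or seasonal) → not eligible.
Legal Services Plan — status temporary ✓ (not excluded); service 332 days < 1 year (≈365 days) ✗ → not eligible.
Dental Plan — status temporary ✓ (not excluded); service 332 days ≥ 90 days ✓; rating 5 ≥ 4 ✓; dept QA ✓ → eligible.
Pet Insurance — status temporary ✓; service 332 days ≥ 1 month (≈30 days) ✓; 20 hrs/wk < 30 ✗ → not eligible.

Dental Plan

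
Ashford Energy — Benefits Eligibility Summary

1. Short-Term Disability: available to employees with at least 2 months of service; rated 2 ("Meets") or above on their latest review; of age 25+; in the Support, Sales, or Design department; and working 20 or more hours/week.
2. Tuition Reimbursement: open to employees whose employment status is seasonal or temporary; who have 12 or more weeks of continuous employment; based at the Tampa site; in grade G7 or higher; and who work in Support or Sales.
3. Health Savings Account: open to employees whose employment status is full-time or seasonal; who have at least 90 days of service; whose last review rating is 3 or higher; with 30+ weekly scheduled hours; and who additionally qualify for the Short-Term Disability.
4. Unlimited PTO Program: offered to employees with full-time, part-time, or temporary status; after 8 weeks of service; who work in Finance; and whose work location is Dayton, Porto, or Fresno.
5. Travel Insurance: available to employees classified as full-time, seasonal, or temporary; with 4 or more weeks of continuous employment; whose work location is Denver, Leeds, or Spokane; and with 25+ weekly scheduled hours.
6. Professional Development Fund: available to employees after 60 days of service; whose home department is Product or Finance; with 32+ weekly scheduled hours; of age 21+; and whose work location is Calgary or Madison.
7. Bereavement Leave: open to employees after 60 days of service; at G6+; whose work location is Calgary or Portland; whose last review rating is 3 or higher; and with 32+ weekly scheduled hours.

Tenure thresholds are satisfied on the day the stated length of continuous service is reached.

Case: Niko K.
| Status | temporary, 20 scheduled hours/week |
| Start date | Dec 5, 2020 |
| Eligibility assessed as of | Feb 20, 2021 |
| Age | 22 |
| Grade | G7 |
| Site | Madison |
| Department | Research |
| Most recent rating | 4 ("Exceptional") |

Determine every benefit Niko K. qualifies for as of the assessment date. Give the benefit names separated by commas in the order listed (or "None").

Service from Dec 5, 2020 to Feb 20, 2021: 77 days.
Short-Term Disability — service 77 days ≥ 2 months (≈60 days) ✓; rating 4 ≥ 2 ✓; age 22 < 25 ✗ → not eligible.
Tuition Reimbursement — status temporary ✓; service 77 days < 12 weeks (≈84 days) ✗ → not eligible.
Health Savings Account — status temporary ✗ (requires full-time or seasonal) → not eligible.
Unlimited PTO Program — status temporary ✓; service 77 days ≥ 8 weeks (≈56 days) ✓; dept Research ✗ → not eligible.
Travel Insurance — status temporary ✓; service 77 days ≥ 4 weeks (≈28 days) ✓; site Madison ✗ (not Denver, Leeds, or Spokane) → not eligible.
Professional Development Fund — service 77 days ≥ 60 days ✓; dept Research ✗ → not eligible.
Bereavement Leave — service 77 days ≥ 60 days ✓; grade G7 ≥ G6 ✓; site Madison ✗ (not Calgary or Portland) → not eligible.

None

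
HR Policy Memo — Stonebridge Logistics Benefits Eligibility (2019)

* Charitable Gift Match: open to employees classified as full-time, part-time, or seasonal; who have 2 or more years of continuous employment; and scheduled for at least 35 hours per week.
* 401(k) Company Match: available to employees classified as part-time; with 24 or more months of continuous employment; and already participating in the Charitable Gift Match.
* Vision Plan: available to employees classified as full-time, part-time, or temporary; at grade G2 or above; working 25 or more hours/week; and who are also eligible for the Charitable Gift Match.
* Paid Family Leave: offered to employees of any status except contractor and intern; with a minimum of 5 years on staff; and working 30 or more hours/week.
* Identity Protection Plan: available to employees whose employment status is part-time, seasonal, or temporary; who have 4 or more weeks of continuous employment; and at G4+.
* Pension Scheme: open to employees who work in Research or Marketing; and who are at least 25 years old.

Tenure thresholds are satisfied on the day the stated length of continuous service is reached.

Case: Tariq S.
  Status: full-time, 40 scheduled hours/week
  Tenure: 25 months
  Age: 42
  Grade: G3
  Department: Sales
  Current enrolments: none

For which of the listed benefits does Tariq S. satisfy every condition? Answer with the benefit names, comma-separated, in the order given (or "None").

Charitable Gift Match, Vision Plan

Charitable Gift Match — status full-time ✓; service 25 months ≥ 2 years (≈730 days) ✓; 40 hrs/wk ≥ 35 ✓ → eligible.
401(k) Company Match — status full-time ✗ (requires part-time) → not eligible.
Vision Plan — status full-time ✓; grade G3 ≥ G2 ✓; 40 hrs/wk ≥ 25 ✓; eligible for Charitable Gift Match ✓ → eligible.
Paid Family Leave — status full-time ✓ (not excluded); service 25 months < 5 years (≈1825 days) ✗ → not eligible.
Identity Protection Plan — status full-time ✗ (requires part-time, seasonal, or temporary) → not eligible.
Pension Scheme — dept Sales ✗ → not eligible.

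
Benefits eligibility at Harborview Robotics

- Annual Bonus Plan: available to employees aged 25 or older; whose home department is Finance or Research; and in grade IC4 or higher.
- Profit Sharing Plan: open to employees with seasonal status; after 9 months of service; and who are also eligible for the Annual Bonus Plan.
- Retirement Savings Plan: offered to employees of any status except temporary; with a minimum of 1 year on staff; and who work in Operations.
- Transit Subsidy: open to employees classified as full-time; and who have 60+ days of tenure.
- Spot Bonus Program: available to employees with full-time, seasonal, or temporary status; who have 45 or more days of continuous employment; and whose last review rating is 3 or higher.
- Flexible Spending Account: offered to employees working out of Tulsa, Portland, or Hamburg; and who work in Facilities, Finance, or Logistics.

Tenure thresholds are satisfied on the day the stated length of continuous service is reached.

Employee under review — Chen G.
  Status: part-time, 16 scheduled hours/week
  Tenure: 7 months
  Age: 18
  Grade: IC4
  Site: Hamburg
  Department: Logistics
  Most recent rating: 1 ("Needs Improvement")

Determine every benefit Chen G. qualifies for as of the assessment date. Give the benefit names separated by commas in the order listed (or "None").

Annual Bonus Plan — age 18 < 25 ✗ → not eligible.
Profit Sharing Plan — status part-time ✗ (requires seasonal) → not eligible.
Retirement Savings Plan — status part-time ✓ (not excluded); service 7 months < 1 year (≈365 days) ✗ → not eligible.
Transit Subsidy — status part-time ✗ (requires full-time) → not eligible.
Spot Bonus Program — status part-time ✗ (requires full-time, seasonal, or temporary) → not eligible.
Flexible Spending Account — site Hamburg ✓; dept Logistics ✓ → eligible.

Flexible Spending Account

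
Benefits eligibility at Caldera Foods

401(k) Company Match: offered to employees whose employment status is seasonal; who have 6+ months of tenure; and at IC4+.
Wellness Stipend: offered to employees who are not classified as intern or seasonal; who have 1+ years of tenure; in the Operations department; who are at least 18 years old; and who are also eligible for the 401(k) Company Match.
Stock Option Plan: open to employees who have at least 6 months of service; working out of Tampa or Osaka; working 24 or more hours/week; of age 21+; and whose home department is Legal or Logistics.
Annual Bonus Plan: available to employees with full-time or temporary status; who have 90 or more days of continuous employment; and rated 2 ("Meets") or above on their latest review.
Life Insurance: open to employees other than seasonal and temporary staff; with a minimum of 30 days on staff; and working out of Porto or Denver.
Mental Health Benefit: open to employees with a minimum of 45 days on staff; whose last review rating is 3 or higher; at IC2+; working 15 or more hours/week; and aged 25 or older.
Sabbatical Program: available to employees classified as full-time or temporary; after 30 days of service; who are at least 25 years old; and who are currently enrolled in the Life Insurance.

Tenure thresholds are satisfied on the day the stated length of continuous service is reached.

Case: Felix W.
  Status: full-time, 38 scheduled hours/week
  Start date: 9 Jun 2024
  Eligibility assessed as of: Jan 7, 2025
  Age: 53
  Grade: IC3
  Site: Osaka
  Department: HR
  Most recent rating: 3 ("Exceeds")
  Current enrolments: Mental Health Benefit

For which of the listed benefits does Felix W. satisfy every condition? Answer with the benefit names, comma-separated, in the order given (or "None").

Service from 9 Jun 2024 to Jan 7, 2025: 212 days.
401(k) Company Match — status full-time ✗ (requires seasonal) → not eligible.
Wellness Stipend — status full-time ✓ (not excluded); service 212 days < 1 year (≈365 days) ✗ → not eligible.
Stock Option Plan — service 212 days ≥ 6 months (≈180 days) ✓; site Osaka ✓; 38 hrs/wk ≥ 24 ✓; age 53 ≥ 21 ✓; dept HR ✗ → not eligible.
Annual Bonus Plan — status full-time ✓; service 212 days ≥ 90 days ✓; rating 3 ≥ 2 ✓ → eligible.
Life Insurance — status full-time ✓ (not excluded); service 212 days ≥ 30 days ✓; site Osaka ✗ (not Porto or Denver) → not eligible.
Mental Health Benefit — service 212 days ≥ 45 days ✓; rating 3 ≥ 3 ✓; grade IC3 ≥ IC2 ✓; 38 hrs/wk ≥ 15 ✓; age 53 ≥ 25 ✓ → eligible.
Sabbatical Program — status full-time ✓; service 212 days ≥ 30 days ✓; age 53 ≥ 25 ✓; not enrolled in Life Insurance ✗ → not eligible.

Annual Bonus Plan, Mental Health Benefit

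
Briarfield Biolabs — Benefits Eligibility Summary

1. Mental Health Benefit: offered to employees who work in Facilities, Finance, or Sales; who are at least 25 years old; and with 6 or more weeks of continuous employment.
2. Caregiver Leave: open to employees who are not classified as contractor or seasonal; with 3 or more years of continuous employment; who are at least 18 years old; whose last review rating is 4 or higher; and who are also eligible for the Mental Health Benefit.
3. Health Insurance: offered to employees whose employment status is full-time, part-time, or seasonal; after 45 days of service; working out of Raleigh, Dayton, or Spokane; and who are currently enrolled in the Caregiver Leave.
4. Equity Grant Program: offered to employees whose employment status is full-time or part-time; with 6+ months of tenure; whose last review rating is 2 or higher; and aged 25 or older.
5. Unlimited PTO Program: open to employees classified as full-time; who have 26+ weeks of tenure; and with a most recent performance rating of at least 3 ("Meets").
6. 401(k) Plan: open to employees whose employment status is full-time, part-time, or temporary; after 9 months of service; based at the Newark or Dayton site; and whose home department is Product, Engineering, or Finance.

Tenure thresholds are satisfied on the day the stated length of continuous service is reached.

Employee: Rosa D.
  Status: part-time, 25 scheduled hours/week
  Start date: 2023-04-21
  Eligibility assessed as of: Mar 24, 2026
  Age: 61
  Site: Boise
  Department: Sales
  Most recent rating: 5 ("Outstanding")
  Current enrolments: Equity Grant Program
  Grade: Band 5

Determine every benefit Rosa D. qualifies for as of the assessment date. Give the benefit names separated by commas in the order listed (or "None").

Mental Health Benefit, Equity Grant Program

Service from 2023-04-21 to Mar 24, 2026: 1068 days.
Mental Health Benefit — dept Sales ✓; age 61 ≥ 25 ✓; service 1068 days ≥ 6 weeks (≈42 days) ✓ → eligible.
Caregiver Leave — status part-time ✓ (not excluded); service 1068 days < 3 years (≈1095 days) ✗ → not eligible.
Health Insurance — status part-time ✓; service 1068 days ≥ 45 days ✓; site Boise ✗ (not Raleigh, Dayton, or Spokane) → not eligible.
Equity Grant Program — status part-time ✓; service 1068 days ≥ 6 months (≈180 days) ✓; rating 5 ≥ 2 ✓; age 61 ≥ 25 ✓ → eligible.
Unlimited PTO Program — status part-time ✗ (requires full-time) → not eligible.
401(k) Plan — status part-time ✓; service 1068 days ≥ 9 months (≈270 days) ✓; site Boise ✗ (not Newark or Dayton) → not eligible.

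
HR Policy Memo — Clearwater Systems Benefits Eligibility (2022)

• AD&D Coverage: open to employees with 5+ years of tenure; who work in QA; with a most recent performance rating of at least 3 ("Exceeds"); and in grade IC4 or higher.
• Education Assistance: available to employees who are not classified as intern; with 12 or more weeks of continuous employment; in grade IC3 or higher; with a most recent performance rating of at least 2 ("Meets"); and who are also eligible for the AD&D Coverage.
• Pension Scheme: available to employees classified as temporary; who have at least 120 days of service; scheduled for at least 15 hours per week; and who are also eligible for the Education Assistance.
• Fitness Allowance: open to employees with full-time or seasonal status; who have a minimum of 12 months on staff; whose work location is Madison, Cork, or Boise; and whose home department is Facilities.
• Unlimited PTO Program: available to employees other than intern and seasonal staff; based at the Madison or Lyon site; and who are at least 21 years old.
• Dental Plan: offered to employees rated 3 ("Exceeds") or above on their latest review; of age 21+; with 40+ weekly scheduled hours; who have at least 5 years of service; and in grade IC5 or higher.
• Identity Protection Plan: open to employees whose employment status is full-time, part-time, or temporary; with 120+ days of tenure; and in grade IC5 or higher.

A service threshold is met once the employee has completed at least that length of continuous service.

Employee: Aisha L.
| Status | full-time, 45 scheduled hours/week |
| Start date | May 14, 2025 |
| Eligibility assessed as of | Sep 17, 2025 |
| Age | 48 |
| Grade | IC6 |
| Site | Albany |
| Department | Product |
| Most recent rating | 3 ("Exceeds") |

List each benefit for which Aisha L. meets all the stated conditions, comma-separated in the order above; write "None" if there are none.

Identity Protection Plan

Service from May 14, 2025 to Sep 17, 2025: 126 days.
AD&D Coverage — service 126 days < 5 years (≈1825 days) ✗ → not eligible.
Education Assistance — status full-time ✓ (not excluded); service 126 days ≥ 12 weeks (≈84 days) ✓; grade IC6 ≥ IC3 ✓; rating 3 ≥ 2 ✓; not eligible for AD&D Coverage ✗ → not eligible.
Pension Scheme — status full-time ✗ (requires temporary) → not eligible.
Fitness Allowance — status full-time ✓; service 126 days < 12 months (≈360 days) ✗ → not eligible.
Unlimited PTO Program — status full-time ✓ (not excluded); site Albany ✗ (not Madison or Lyon) → not eligible.
Dental Plan — rating 3 ≥ 3 ✓; age 48 ≥ 21 ✓; 45 hrs/wk ≥ 40 ✓; service 126 days < 5 years (≈1825 days) ✗ → not eligible.
Identity Protection Plan — status full-time ✓; service 126 days ≥ 120 days ✓; grade IC6 ≥ IC5 ✓ → eligible.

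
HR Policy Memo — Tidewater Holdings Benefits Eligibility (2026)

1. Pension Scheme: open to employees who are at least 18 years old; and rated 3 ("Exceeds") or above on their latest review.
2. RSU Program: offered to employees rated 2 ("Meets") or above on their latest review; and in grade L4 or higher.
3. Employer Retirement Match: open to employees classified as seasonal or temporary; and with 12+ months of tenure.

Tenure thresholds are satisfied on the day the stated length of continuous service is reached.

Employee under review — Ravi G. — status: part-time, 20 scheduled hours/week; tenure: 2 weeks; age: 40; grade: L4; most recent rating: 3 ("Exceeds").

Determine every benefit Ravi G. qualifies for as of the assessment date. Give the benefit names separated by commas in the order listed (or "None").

Pension Scheme — age 40 ≥ 18 ✓; rating 3 ≥ 3 ✓ → eligible.
RSU Program — rating 3 ≥ 2 ✓; grade L4 ≥ L4 ✓ → eligible.
Employer Retirement Match — status part-time ✗ (requires seasonal or temporary) → not eligible.

Pension Scheme, RSU Program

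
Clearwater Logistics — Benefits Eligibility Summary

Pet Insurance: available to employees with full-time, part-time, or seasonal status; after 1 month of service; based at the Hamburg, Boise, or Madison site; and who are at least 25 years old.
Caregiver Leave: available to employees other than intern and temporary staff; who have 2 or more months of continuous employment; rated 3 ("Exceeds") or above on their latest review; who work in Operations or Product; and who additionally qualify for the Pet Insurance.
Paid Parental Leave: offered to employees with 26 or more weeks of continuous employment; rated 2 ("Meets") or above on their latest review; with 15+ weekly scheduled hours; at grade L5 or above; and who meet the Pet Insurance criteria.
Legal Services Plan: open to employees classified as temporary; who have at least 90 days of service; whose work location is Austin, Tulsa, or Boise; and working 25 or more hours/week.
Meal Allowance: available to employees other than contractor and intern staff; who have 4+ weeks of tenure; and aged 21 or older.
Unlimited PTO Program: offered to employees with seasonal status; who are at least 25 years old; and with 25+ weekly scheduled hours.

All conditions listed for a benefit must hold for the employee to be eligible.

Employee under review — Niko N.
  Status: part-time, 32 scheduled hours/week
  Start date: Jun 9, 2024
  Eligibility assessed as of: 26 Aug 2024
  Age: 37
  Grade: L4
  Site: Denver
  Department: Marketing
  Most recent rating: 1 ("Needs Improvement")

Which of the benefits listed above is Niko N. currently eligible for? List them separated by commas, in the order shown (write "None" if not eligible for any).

Meal Allowance

Service from Jun 9, 2024 to 26 Aug 2024: 78 days.
Pet Insurance — status part-time ✓; service 78 days ≥ 1 month (≈30 days) ✓; site Denver ✗ (not Hamburg, Boise, or Madison) → not eligible.
Caregiver Leave — status part-time ✓ (not excluded); service 78 days ≥ 2 months (≈60 days) ✓; rating 1 < 3 ✗ → not eligible.
Paid Parental Leave — service 78 days < 26 weeks (≈182 days) ✗ → not eligible.
Legal Services Plan — status part-time ✗ (requires temporary) → not eligible.
Meal Allowance — status part-time ✓ (not excluded); service 78 days ≥ 4 weeks (≈28 days) ✓; age 37 ≥ 21 ✓ → eligible.
Unlimited PTO Program — status part-time ✗ (requires seasonal) → not eligible.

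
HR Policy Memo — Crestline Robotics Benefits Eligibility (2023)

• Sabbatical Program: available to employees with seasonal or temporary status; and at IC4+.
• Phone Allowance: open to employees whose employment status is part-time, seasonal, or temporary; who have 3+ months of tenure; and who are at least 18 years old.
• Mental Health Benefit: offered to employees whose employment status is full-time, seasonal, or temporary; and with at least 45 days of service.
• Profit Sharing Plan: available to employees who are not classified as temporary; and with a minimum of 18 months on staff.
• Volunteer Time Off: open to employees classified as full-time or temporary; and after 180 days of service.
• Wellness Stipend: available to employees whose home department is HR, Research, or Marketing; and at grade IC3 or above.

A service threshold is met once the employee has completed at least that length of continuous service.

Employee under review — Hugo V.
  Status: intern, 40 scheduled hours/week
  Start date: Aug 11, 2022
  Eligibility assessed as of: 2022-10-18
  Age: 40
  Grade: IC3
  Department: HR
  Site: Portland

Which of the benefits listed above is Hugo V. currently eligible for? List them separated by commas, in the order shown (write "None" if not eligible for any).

Service from Aug 11, 2022 to 2022-10-18: 68 days.
Sabbatical Program — status intern ✗ (requires seasonal or temporary) → not eligible.
Phone Allowance — status intern ✗ (requires part-time, seasonal, or temporary) → not eligible.
Mental Health Benefit — status intern ✗ (requires full-time, seasonal, or temporary) → not eligible.
Profit Sharing Plan — status intern ✓ (not excluded); service 68 days < 18 months (≈540 days) ✗ → not eligible.
Volunteer Time Off — status intern ✗ (requires full-time or temporary) → not eligible.
Wellness Stipend — dept HR ✓; grade IC3 ≥ IC3 ✓ → eligible.

Wellness Stipend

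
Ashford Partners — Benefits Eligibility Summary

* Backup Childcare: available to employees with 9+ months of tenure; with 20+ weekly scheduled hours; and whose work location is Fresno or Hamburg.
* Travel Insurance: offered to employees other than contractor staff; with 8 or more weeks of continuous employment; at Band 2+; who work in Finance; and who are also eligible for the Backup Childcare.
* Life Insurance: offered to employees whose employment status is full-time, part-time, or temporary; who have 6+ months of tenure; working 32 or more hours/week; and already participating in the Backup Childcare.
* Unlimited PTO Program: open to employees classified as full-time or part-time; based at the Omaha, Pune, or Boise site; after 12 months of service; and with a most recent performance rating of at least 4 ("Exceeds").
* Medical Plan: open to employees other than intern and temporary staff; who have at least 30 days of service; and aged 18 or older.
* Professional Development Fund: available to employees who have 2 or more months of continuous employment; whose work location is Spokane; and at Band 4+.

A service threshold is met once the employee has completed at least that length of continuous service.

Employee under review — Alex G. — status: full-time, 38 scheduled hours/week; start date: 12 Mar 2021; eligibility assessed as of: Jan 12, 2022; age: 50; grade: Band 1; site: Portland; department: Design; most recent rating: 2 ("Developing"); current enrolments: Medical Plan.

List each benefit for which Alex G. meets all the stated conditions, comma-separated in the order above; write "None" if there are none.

Service from 12 Mar 2021 to Jan 12, 2022: 306 days.
Backup Childcare — service 306 days ≥ 9 months (≈270 days) ✓; 38 hrs/wk ≥ 20 ✓; site Portland ✗ (not Fresno or Hamburg) → not eligible.
Travel Insurance — status full-time ✓ (not excluded); service 306 days ≥ 8 weeks (≈56 days) ✓; grade Band 1 < Band 2 ✗ → not eligible.
Life Insurance — status full-time ✓; service 306 days ≥ 6 months (≈180 days) ✓; 38 hrs/wk ≥ 32 ✓; not enrolled in Backup Childcare ✗ → not eligible.
Unlimited PTO Program — status full-time ✓; site Portland ✗ (not Omaha, Pune, or Boise) → not eligible.
Medical Plan — status full-time ✓ (not excluded); service 306 days ≥ 30 days ✓; age 50 ≥ 18 ✓ → eligible.
Professional Development Fund — service 306 days ≥ 2 months (≈60 days) ✓; site Portland ✗ (not Spokane) → not eligible.

Medical Plan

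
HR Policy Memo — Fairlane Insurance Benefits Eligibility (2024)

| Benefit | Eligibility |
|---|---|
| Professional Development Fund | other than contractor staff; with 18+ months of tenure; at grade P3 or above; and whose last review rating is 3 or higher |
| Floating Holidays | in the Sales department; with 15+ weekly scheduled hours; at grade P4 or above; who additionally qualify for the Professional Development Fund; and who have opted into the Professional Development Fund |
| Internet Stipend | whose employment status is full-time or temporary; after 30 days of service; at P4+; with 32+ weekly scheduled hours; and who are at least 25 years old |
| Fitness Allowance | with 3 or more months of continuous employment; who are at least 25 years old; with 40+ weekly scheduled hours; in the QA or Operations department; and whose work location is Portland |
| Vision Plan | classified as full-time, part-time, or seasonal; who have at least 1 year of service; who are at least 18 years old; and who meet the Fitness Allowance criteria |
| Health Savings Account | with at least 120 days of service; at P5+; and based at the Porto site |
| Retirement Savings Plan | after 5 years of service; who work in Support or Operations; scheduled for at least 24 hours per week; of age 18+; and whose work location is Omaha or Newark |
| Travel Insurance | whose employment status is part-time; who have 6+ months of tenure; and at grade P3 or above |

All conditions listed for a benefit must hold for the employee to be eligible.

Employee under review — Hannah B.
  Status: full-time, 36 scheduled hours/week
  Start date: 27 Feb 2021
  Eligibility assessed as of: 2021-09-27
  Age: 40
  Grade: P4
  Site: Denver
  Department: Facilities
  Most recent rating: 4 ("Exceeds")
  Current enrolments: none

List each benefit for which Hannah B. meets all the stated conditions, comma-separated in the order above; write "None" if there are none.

Service from 27 Feb 2021 to 2021-09-27: 212 days.
Professional Development Fund — status full-time ✓ (not excluded); service 212 days < 18 months (≈540 days) ✗ → not eligible.
Floating Holidays — dept Facilities ✗ → not eligible.
Internet Stipend — status full-time ✓; service 212 days ≥ 30 days ✓; grade P4 ≥ P4 ✓; 36 hrs/wk ≥ 32 ✓; age 40 ≥ 25 ✓ → eligible.
Fitness Allowance — service 212 days ≥ 3 months (≈90 days) ✓; age 40 ≥ 25 ✓; 36 hrs/wk < 40 ✗ → not eligible.
Vision Plan — status full-time ✓; service 212 days < 1 year (≈365 days) ✗ → not eligible.
Health Savings Account — service 212 days ≥ 120 days ✓; grade P4 < P5 ✗ → not eligible.
Retirement Savings Plan — service 212 days < 5 years (≈1825 days) ✗ → not eligible.
Travel Insurance — status full-time ✗ (requires part-time) → not eligible.

Internet Stipend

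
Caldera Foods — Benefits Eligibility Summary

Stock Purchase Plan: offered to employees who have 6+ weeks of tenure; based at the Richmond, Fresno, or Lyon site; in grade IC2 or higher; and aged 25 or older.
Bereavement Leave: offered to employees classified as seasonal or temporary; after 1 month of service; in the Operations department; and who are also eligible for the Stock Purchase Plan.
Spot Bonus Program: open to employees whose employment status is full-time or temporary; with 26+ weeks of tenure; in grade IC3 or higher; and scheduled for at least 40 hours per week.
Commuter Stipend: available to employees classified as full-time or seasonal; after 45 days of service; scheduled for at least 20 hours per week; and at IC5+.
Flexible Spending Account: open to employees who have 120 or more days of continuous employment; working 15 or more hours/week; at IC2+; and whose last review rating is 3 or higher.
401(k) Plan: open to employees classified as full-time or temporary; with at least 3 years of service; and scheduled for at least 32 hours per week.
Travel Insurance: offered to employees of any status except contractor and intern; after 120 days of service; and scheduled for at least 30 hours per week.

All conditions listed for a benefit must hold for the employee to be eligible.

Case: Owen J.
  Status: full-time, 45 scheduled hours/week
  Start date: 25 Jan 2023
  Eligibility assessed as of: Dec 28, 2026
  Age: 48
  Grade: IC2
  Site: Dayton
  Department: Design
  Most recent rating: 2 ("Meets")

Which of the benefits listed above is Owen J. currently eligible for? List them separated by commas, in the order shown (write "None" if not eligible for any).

401(k) Plan, Travel Insurance

Service from 25 Jan 2023 to Dec 28, 2026: 1433 days.
Stock Purchase Plan — service 1433 days ≥ 6 weeks (≈42 days) ✓; site Dayton ✗ (not Richmond, Fresno, or Lyon) → not eligible.
Bereavement Leave — status full-time ✗ (requires seasonal or temporary) → not eligible.
Spot Bonus Program — status full-time ✓; service 1433 days ≥ 26 weeks (≈182 days) ✓; grade IC2 < IC3 ✗ → not eligible.
Commuter Stipend — status full-time ✓; service 1433 days ≥ 45 days ✓; 45 hrs/wk ≥ 20 ✓; grade IC2 < IC5 ✗ → not eligible.
Flexible Spending Account — service 1433 days ≥ 120 days ✓; 45 hrs/wk ≥ 15 ✓; grade IC2 ≥ IC2 ✓; rating 2 < 3 ✗ → not eligible.
401(k) Plan — status full-time ✓; service 1433 days ≥ 3 years (≈1095 days) ✓; 45 hrs/wk ≥ 32 ✓ → eligible.
Travel Insurance — status full-time ✓ (not excluded); service 1433 days ≥ 120 days ✓; 45 hrs/wk ≥ 30 ✓ → eligible.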